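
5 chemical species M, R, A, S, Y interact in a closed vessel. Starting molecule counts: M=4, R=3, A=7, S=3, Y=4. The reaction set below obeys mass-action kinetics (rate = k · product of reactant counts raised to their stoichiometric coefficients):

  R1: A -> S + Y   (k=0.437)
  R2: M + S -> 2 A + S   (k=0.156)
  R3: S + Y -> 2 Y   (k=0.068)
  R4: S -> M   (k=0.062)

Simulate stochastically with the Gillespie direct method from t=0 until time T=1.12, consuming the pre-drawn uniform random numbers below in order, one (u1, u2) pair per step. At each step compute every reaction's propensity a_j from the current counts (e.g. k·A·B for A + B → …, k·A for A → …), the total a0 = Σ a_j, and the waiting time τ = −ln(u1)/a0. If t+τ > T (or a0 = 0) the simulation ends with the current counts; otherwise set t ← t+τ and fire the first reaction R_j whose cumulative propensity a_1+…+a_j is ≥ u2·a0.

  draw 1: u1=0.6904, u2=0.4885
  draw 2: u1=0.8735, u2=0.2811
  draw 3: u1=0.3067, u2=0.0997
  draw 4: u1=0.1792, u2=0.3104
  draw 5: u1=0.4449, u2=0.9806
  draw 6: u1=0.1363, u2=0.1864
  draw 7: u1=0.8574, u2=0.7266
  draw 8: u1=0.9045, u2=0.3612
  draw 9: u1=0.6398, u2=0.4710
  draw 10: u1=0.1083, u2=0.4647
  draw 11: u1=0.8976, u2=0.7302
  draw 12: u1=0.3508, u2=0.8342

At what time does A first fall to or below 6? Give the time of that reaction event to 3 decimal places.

t=0.000: M=4 R=3 A=7 S=3 Y=4
Draw 1: a1=3.059, a2=1.872, a3=0.816, a4=0.186, a0=5.933; τ=−ln(0.6904)/5.933=0.062 → t=0.062; u2·a0=0.4885·5.933=2.898 ≤ a1=3.059 → R1 fires; M=4 R=3 A=6 S=4 Y=5
Draw 2: a1=2.622, a2=2.496, a3=1.360, a4=0.248, a0=6.726; τ=−ln(0.8735)/6.726=0.020 → t=0.083; u2·a0=0.2811·6.726=1.891 ≤ a1=2.622 → R1 fires; M=4 R=3 A=5 S=5 Y=6
Draw 3: a1=2.185, a2=3.120, a3=2.040, a4=0.310, a0=7.655; τ=−ln(0.3067)/7.655=0.154 → t=0.237; u2·a0=0.0997·7.655=0.763 ≤ a1=2.185 → R1 fires; M=4 R=3 A=4 S=6 Y=7
Draw 4: a1=1.748, a2=3.744, a3=2.856, a4=0.372, a0=8.720; τ=−ln(0.1792)/8.720=0.197 → t=0.434; u2·a0=0.3104·8.720=2.707; a1=1.748 < 2.707 ≤ a1+a2=5.492 → R2 fires; M=3 R=3 A=6 S=6 Y=7
Draw 5: a1=2.622, a2=2.808, a3=2.856, a4=0.372, a0=8.658; τ=−ln(0.4449)/8.658=0.094 → t=0.528; u2·a0=0.9806·8.658=8.490; a1+…+a3=8.286 < 8.490 ≤ a1+…+a4=8.658 → R4 fires; M=4 R=3 A=6 S=5 Y=7
Draw 6: a1=2.622, a2=3.120, a3=2.380, a4=0.310, a0=8.432; τ=−ln(0.1363)/8.432=0.236 → t=0.764; u2·a0=0.1864·8.432=1.572 ≤ a1=2.622 → R1 fires; M=4 R=3 A=5 S=6 Y=8
Draw 7: a1=2.185, a2=3.744, a3=3.264, a4=0.372, a0=9.565; τ=−ln(0.8574)/9.565=0.016 → t=0.780; u2·a0=0.7266·9.565=6.950; a1+a2=5.929 < 6.950 ≤ a1+…+a3=9.193 → R3 fires; M=4 R=3 A=5 S=5 Y=9
Draw 8: a1=2.185, a2=3.120, a3=3.060, a4=0.310, a0=8.675; τ=−ln(0.9045)/8.675=0.012 → t=0.792; u2·a0=0.3612·8.675=3.133; a1=2.185 < 3.133 ≤ a1+a2=5.305 → R2 fires; M=3 R=3 A=7 S=5 Y=9
Draw 9: a1=3.059, a2=2.340, a3=3.060, a4=0.310, a0=8.769; τ=−ln(0.6398)/8.769=0.051 → t=0.843; u2·a0=0.4710·8.769=4.130; a1=3.059 < 4.130 ≤ a1+a2=5.399 → R2 fires; M=2 R=3 A=9 S=5 Y=9
Draw 10: a1=3.933, a2=1.560, a3=3.060, a4=0.310, a0=8.863; τ=−ln(0.1083)/8.863=0.251 → t=1.093; u2·a0=0.4647·8.863=4.119; a1=3.933 < 4.119 ≤ a1+a2=5.493 → R2 fires; M=1 R=3 A=11 S=5 Y=9
Draw 11: a1=4.807, a2=0.780, a3=3.060, a4=0.310, a0=8.957; τ=−ln(0.8976)/8.957=0.012 → t=1.105; u2·a0=0.7302·8.957=6.540; a1+a2=5.587 < 6.540 ≤ a1+…+a3=8.647 → R3 fires; M=1 R=3 A=11 S=4 Y=10
Draw 12: a1=4.807, a2=0.624, a3=2.720, a4=0.248, a0=8.399; τ=−ln(0.3508)/8.399=0.125 → t=1.230 > T=1.12: stop.
A first becomes ≤ 6 when it reaches 6 at the event at t=0.062.

Threshold first reached at t = 0.062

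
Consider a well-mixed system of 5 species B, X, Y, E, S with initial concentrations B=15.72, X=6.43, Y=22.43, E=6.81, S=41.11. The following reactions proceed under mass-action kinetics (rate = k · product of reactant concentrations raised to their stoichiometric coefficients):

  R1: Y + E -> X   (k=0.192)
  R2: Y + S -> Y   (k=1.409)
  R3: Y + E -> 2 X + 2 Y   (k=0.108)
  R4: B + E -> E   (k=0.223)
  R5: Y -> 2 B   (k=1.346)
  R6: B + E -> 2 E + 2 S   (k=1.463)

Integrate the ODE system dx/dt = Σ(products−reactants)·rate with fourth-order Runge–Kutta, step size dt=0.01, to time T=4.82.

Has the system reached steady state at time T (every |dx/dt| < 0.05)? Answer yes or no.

RK4 with dt=0.01: 482 steps to T=4.82. Trajectory (selected grid times):
t=0.00: B=15.72 X=6.43 Y=22.43 E=6.81 S=41.11
t=0.54: B=1.07 X=40.41 Y=6.28 E=10.43 S=3.66
t=1.07: B=0.37 X=48.45 Y=1.97 E=9.72 S=3.77
t=1.61: B=0.12 X=50.93 Y=0.62 E=9.58 S=3.79
t=2.14: B=0.04 X=51.69 Y=0.20 E=9.55 S=3.80
t=2.68: B=0.01 X=51.94 Y=0.06 E=9.54 S=3.80
t=3.21: B=0.00 X=52.01 Y=0.02 E=9.54 S=3.80
t=3.75: B=0.00 X=52.04 Y=0.01 E=9.53 S=3.80
t=4.28: B=0.00 X=52.05 Y=0.00 E=9.53 S=3.80
t=4.82: B=0.00 X=52.05 Y=0.00 E=9.53 S=3.80
Rates at T: R1=0.0011, R2=0.0034, R3=0.0006, R4=0.0003, R5=0.0008, R6=0.0017
dx/dt at T (Σ net stoichiometry × rate): B=-0.0003, X=+0.0024, Y=-0.0013, E=-0.0001, S=+0.0000
Largest |dx/dt| is |+0.0024| (X) < 0.05 → steady.

Steady state at T: yes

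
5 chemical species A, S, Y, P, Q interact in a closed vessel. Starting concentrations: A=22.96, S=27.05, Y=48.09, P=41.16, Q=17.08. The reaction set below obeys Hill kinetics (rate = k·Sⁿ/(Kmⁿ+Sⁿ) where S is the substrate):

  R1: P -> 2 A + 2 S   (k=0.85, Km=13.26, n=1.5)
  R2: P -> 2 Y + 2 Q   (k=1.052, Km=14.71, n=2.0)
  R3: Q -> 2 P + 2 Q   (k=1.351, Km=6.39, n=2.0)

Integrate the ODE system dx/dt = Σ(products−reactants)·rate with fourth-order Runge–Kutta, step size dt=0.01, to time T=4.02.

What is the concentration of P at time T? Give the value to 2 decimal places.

RK4 with dt=0.01: 402 steps to T=4.02. Trajectory (selected grid times):
t=0.00: A=22.96 S=27.05 Y=48.09 P=41.16 Q=17.08
t=0.45: A=23.61 S=27.70 Y=48.93 P=41.49 Q=18.46
t=0.89: A=24.24 S=28.33 Y=49.75 P=41.83 Q=19.82
t=1.34: A=24.89 S=28.98 Y=50.60 P=42.20 Q=21.21
t=1.79: A=25.54 S=29.63 Y=51.44 P=42.57 Q=22.62
t=2.23: A=26.18 S=30.27 Y=52.27 P=42.94 Q=24.00
t=2.68: A=26.83 S=30.92 Y=53.12 P=43.33 Q=25.42
t=3.13: A=27.49 S=31.58 Y=53.97 P=43.72 Q=26.84
t=3.57: A=28.13 S=32.22 Y=54.80 P=44.12 Q=28.24
t=4.02: A=28.79 S=32.88 Y=55.65 P=44.52 Q=29.67
Read off P at T=4.02: 44.52

P at T = 44.52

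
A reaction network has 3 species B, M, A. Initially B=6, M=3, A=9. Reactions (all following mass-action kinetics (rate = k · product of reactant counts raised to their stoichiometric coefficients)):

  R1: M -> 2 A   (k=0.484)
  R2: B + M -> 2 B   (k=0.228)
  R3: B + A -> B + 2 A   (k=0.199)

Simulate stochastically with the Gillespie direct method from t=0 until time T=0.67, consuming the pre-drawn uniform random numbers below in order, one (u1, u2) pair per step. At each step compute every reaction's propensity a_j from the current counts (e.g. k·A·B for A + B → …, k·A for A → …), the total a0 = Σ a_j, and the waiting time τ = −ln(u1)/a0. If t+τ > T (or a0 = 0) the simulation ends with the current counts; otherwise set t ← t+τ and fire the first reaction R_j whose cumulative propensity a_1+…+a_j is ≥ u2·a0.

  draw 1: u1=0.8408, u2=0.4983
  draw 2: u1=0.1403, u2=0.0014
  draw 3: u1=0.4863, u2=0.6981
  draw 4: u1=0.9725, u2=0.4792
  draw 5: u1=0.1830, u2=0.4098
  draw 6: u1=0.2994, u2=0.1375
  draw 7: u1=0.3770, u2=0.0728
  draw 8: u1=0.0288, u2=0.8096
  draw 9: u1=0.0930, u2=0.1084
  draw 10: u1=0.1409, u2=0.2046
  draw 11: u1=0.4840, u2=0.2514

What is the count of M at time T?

M at T = 0

t=0.000: B=6 M=3 A=9
Draw 1: a1=1.452, a2=4.104, a3=10.746, a0=16.302; τ=−ln(0.8408)/16.302=0.011 → t=0.011; u2·a0=0.4983·16.302=8.123; a1+a2=5.556 < 8.123 ≤ a1+…+a3=16.302 → R3 fires; B=6 M=3 A=10
Draw 2: a1=1.452, a2=4.104, a3=11.940, a0=17.496; τ=−ln(0.1403)/17.496=0.112 → t=0.123; u2·a0=0.0014·17.496=0.024 ≤ a1=1.452 → R1 fires; B=6 M=2 A=12
Draw 3: a1=0.968, a2=2.736, a3=14.328, a0=18.032; τ=−ln(0.4863)/18.032=0.040 → t=0.163; u2·a0=0.6981·18.032=12.588; a1+a2=3.704 < 12.588 ≤ a1+…+a3=18.032 → R3 fires; B=6 M=2 A=13
Draw 4: a1=0.968, a2=2.736, a3=15.522, a0=19.226; τ=−ln(0.9725)/19.226=0.001 → t=0.164; u2·a0=0.4792·19.226=9.213; a1+a2=3.704 < 9.213 ≤ a1+…+a3=19.226 → R3 fires; B=6 M=2 A=14
Draw 5: a1=0.968, a2=2.736, a3=16.716, a0=20.420; τ=−ln(0.1830)/20.420=0.083 → t=0.247; u2·a0=0.4098·20.420=8.368; a1+a2=3.704 < 8.368 ≤ a1+…+a3=20.420 → R3 fires; B=6 M=2 A=15
Draw 6: a1=0.968, a2=2.736, a3=17.910, a0=21.614; τ=−ln(0.2994)/21.614=0.056 → t=0.303; u2·a0=0.1375·21.614=2.972; a1=0.968 < 2.972 ≤ a1+a2=3.704 → R2 fires; B=7 M=1 A=15
Draw 7: a1=0.484, a2=1.596, a3=20.895, a0=22.975; τ=−ln(0.3770)/22.975=0.042 → t=0.346; u2·a0=0.0728·22.975=1.673; a1=0.484 < 1.673 ≤ a1+a2=2.080 → R2 fires; B=8 M=0 A=15
Draw 8: a1=0.000, a2=0.000, a3=23.880, a0=23.880; τ=−ln(0.0288)/23.880=0.149 → t=0.494; u2·a0=0.8096·23.880=19.333; a1+a2=0.000 < 19.333 ≤ a1+…+a3=23.880 → R3 fires; B=8 M=0 A=16
Draw 9: a1=0.000, a2=0.000, a3=25.472, a0=25.472; τ=−ln(0.0930)/25.472=0.093 → t=0.588; u2·a0=0.1084·25.472=2.761; a1+a2=0.000 < 2.761 ≤ a1+…+a3=25.472 → R3 fires; B=8 M=0 A=17
Draw 10: a1=0.000, a2=0.000, a3=27.064, a0=27.064; τ=−ln(0.1409)/27.064=0.072 → t=0.660; u2·a0=0.2046·27.064=5.537; a1+a2=0.000 < 5.537 ≤ a1+…+a3=27.064 → R3 fires; B=8 M=0 A=18
Draw 11: a1=0.000, a2=0.000, a3=28.656, a0=28.656; τ=−ln(0.4840)/28.656=0.025 → t=0.685 > T=0.67: stop.
Read off M at T=0.67: 0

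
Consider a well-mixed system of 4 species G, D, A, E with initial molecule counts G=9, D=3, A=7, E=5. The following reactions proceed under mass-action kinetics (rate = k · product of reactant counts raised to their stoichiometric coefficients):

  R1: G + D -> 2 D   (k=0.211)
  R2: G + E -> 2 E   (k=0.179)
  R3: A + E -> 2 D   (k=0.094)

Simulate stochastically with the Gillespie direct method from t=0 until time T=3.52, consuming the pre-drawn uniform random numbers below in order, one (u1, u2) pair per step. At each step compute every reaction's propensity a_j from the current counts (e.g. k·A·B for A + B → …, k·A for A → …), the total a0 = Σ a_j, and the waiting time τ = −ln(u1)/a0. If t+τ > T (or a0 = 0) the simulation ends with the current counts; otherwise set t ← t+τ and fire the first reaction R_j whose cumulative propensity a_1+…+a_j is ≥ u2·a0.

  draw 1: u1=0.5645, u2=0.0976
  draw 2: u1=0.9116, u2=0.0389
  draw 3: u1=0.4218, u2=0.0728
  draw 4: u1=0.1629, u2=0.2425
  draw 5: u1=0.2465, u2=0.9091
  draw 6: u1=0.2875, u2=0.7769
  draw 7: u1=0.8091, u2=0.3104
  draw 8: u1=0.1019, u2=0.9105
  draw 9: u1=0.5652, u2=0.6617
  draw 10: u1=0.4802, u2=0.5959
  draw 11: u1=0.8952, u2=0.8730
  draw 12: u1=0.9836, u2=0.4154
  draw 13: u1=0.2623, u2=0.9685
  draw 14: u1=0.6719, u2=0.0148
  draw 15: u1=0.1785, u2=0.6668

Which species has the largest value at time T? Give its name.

t=0.000: G=9 D=3 A=7 E=5
Draw 1: a1=5.697, a2=8.055, a3=3.290, a0=17.042; τ=−ln(0.5645)/17.042=0.034 → t=0.034; u2·a0=0.0976·17.042=1.663 ≤ a1=5.697 → R1 fires; G=8 D=4 A=7 E=5
Draw 2: a1=6.752, a2=7.160, a3=3.290, a0=17.202; τ=−ln(0.9116)/17.202=0.005 → t=0.039; u2·a0=0.0389·17.202=0.669 ≤ a1=6.752 → R1 fires; G=7 D=5 A=7 E=5
Draw 3: a1=7.385, a2=6.265, a3=3.290, a0=16.940; τ=−ln(0.4218)/16.940=0.051 → t=0.090; u2·a0=0.0728·16.940=1.233 ≤ a1=7.385 → R1 fires; G=6 D=6 A=7 E=5
Draw 4: a1=7.596, a2=5.370, a3=3.290, a0=16.256; τ=−ln(0.1629)/16.256=0.112 → t=0.202; u2·a0=0.2425·16.256=3.942 ≤ a1=7.596 → R1 fires; G=5 D=7 A=7 E=5
Draw 5: a1=7.385, a2=4.475, a3=3.290, a0=15.150; τ=−ln(0.2465)/15.150=0.092 → t=0.294; u2·a0=0.9091·15.150=13.773; a1+a2=11.860 < 13.773 ≤ a1+…+a3=15.150 → R3 fires; G=5 D=9 A=6 E=4
Draw 6: a1=9.495, a2=3.580, a3=2.256, a0=15.331; τ=−ln(0.2875)/15.331=0.081 → t=0.375; u2·a0=0.7769·15.331=11.911; a1=9.495 < 11.911 ≤ a1+a2=13.075 → R2 fires; G=4 D=9 A=6 E=5
Draw 7: a1=7.596, a2=3.580, a3=2.820, a0=13.996; τ=−ln(0.8091)/13.996=0.015 → t=0.390; u2·a0=0.3104·13.996=4.344 ≤ a1=7.596 → R1 fires; G=3 D=10 A=6 E=5
Draw 8: a1=6.330, a2=2.685, a3=2.820, a0=11.835; τ=−ln(0.1019)/11.835=0.193 → t=0.583; u2·a0=0.9105·11.835=10.776; a1+a2=9.015 < 10.776 ≤ a1+…+a3=11.835 → R3 fires; G=3 D=12 A=5 E=4
Draw 9: a1=7.596, a2=2.148, a3=1.880, a0=11.624; τ=−ln(0.5652)/11.624=0.049 → t=0.632; u2·a0=0.6617·11.624=7.692; a1=7.596 < 7.692 ≤ a1+a2=9.744 → R2 fires; G=2 D=12 A=5 E=5
Draw 10: a1=5.064, a2=1.790, a3=2.350, a0=9.204; τ=−ln(0.4802)/9.204=0.080 → t=0.712; u2·a0=0.5959·9.204=5.485; a1=5.064 < 5.485 ≤ a1+a2=6.854 → R2 fires; G=1 D=12 A=5 E=6
Draw 11: a1=2.532, a2=1.074, a3=2.820, a0=6.426; τ=−ln(0.8952)/6.426=0.017 → t=0.729; u2·a0=0.8730·6.426=5.610; a1+a2=3.606 < 5.610 ≤ a1+…+a3=6.426 → R3 fires; G=1 D=14 A=4 E=5
Draw 12: a1=2.954, a2=0.895, a3=1.880, a0=5.729; τ=−ln(0.9836)/5.729=0.003 → t=0.732; u2·a0=0.4154·5.729=2.380 ≤ a1=2.954 → R1 fires; G=0 D=15 A=4 E=5
Draw 13: a1=0.000, a2=0.000, a3=1.880, a0=1.880; τ=−ln(0.2623)/1.880=0.712 → t=1.444; u2·a0=0.9685·1.880=1.821; a1+a2=0.000 < 1.821 ≤ a1+…+a3=1.880 → R3 fires; G=0 D=17 A=3 E=4
Draw 14: a1=0.000, a2=0.000, a3=1.128, a0=1.128; τ=−ln(0.6719)/1.128=0.353 → t=1.797; u2·a0=0.0148·1.128=0.017; a1+a2=0.000 < 0.017 ≤ a1+…+a3=1.128 → R3 fires; G=0 D=19 A=2 E=3
Draw 15: a1=0.000, a2=0.000, a3=0.564, a0=0.564; τ=−ln(0.1785)/0.564=3.055 → t=4.852 > T=3.52: stop.
At T=3.52: G=0 D=19 A=2 E=3; the largest is D.

Dominant species at T: D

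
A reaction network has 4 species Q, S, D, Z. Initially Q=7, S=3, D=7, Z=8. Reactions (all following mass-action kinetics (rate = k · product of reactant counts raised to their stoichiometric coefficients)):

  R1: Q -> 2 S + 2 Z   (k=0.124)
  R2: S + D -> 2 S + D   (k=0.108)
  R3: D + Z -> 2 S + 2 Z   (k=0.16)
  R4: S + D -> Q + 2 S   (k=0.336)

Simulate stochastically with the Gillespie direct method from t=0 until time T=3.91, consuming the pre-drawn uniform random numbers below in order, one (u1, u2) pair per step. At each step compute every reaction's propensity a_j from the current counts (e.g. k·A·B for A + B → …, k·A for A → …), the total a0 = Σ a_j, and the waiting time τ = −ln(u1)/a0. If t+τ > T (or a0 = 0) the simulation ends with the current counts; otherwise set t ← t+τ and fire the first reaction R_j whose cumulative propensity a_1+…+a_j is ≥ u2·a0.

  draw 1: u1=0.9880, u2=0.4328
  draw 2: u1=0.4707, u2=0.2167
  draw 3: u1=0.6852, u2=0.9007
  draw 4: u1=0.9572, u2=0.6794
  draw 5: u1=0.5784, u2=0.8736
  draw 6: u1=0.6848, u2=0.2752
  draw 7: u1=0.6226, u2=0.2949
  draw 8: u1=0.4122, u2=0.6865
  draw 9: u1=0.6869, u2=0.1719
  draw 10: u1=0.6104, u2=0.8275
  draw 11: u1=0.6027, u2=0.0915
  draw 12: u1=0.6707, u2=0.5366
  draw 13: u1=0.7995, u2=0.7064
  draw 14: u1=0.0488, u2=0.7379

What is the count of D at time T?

t=0.000: Q=7 S=3 D=7 Z=8
Draw 1: a1=0.868, a2=2.268, a3=8.960, a4=7.056, a0=19.152; τ=−ln(0.9880)/19.152=0.001 → t=0.001; u2·a0=0.4328·19.152=8.289; a1+a2=3.136 < 8.289 ≤ a1+…+a3=12.096 → R3 fires; Q=7 S=5 D=6 Z=9
Draw 2: a1=0.868, a2=3.240, a3=8.640, a4=10.080, a0=22.828; τ=−ln(0.4707)/22.828=0.033 → t=0.034; u2·a0=0.2167·22.828=4.947; a1+a2=4.108 < 4.947 ≤ a1+…+a3=12.748 → R3 fires; Q=7 S=7 D=5 Z=10
Draw 3: a1=0.868, a2=3.780, a3=8.000, a4=11.760, a0=24.408; τ=−ln(0.6852)/24.408=0.015 → t=0.049; u2·a0=0.9007·24.408=21.984; a1+…+a3=12.648 < 21.984 ≤ a1+…+a4=24.408 → R4 fires; Q=8 S=8 D=4 Z=10
Draw 4: a1=0.992, a2=3.456, a3=6.400, a4=10.752, a0=21.600; τ=−ln(0.9572)/21.600=0.002 → t=0.051; u2·a0=0.6794·21.600=14.675; a1+…+a3=10.848 < 14.675 ≤ a1+…+a4=21.600 → R4 fires; Q=9 S=9 D=3 Z=10
Draw 5: a1=1.116, a2=2.916, a3=4.800, a4=9.072, a0=17.904; τ=−ln(0.5784)/17.904=0.031 → t=0.082; u2·a0=0.8736·17.904=15.641; a1+…+a3=8.832 < 15.641 ≤ a1+…+a4=17.904 → R4 fires; Q=10 S=10 D=2 Z=10
Draw 6: a1=1.240, a2=2.160, a3=3.200, a4=6.720, a0=13.320; τ=−ln(0.6848)/13.320=0.028 → t=0.110; u2·a0=0.2752·13.320=3.666; a1+a2=3.400 < 3.666 ≤ a1+…+a3=6.600 → R3 fires; Q=10 S=12 D=1 Z=11
Draw 7: a1=1.240, a2=1.296, a3=1.760, a4=4.032, a0=8.328; τ=−ln(0.6226)/8.328=0.057 → t=0.167; u2·a0=0.2949·8.328=2.456; a1=1.240 < 2.456 ≤ a1+a2=2.536 → R2 fires; Q=10 S=13 D=1 Z=11
Draw 8: a1=1.240, a2=1.404, a3=1.760, a4=4.368, a0=8.772; τ=−ln(0.4122)/8.772=0.101 → t=0.268; u2·a0=0.6865·8.772=6.022; a1+…+a3=4.404 < 6.022 ≤ a1+…+a4=8.772 → R4 fires; Q=11 S=14 D=0 Z=11
Draw 9: a1=1.364, a2=0.000, a3=0.000, a4=0.000, a0=1.364; τ=−ln(0.6869)/1.364=0.275 → t=0.543; u2·a0=0.1719·1.364=0.234 ≤ a1=1.364 → R1 fires; Q=10 S=16 D=0 Z=13
Draw 10: a1=1.240, a2=0.000, a3=0.000, a4=0.000, a0=1.240; τ=−ln(0.6104)/1.240=0.398 → t=0.942; u2·a0=0.8275·1.240=1.026 ≤ a1=1.240 → R1 fires; Q=9 S=18 D=0 Z=15
Draw 11: a1=1.116, a2=0.000, a3=0.000, a4=0.000, a0=1.116; τ=−ln(0.6027)/1.116=0.454 → t=1.395; u2·a0=0.0915·1.116=0.102 ≤ a1=1.116 → R1 fires; Q=8 S=20 D=0 Z=17
Draw 12: a1=0.992, a2=0.000, a3=0.000, a4=0.000, a0=0.992; τ=−ln(0.6707)/0.992=0.403 → t=1.798; u2·a0=0.5366·0.992=0.532 ≤ a1=0.992 → R1 fires; Q=7 S=22 D=0 Z=19
Draw 13: a1=0.868, a2=0.000, a3=0.000, a4=0.000, a0=0.868; τ=−ln(0.7995)/0.868=0.258 → t=2.056; u2·a0=0.7064·0.868=0.613 ≤ a1=0.868 → R1 fires; Q=6 S=24 D=0 Z=21
Draw 14: a1=0.744, a2=0.000, a3=0.000, a4=0.000, a0=0.744; τ=−ln(0.0488)/0.744=4.059 → t=6.115 > T=3.91: stop.
Read off D at T=3.91: 0

D at T = 0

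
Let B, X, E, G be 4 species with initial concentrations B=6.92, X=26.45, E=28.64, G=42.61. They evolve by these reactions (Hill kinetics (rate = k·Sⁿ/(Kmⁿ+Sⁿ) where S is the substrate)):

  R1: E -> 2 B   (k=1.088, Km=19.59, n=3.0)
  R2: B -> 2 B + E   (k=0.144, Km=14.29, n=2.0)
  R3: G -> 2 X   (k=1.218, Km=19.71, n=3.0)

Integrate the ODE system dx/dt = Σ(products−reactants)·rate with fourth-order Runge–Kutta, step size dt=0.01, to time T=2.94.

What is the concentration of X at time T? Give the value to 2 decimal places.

X at T = 32.89

RK4 with dt=0.01: 294 steps to T=2.94. Trajectory (selected grid times):
t=0.00: B=6.92 X=26.45 E=28.64 G=42.61
t=0.33: B=7.47 X=27.18 E=28.38 G=42.24
t=0.65: B=8.00 X=27.89 E=28.13 G=41.89
t=0.98: B=8.55 X=28.61 E=27.87 G=41.53
t=1.31: B=9.10 X=29.34 E=27.62 G=41.17
t=1.63: B=9.62 X=30.04 E=27.38 G=40.81
t=1.96: B=10.16 X=30.76 E=27.13 G=40.45
t=2.29: B=10.70 X=31.48 E=26.89 G=40.09
t=2.61: B=11.21 X=32.18 E=26.66 G=39.75
t=2.94: B=11.74 X=32.89 E=26.42 G=39.39
Read off X at T=2.94: 32.89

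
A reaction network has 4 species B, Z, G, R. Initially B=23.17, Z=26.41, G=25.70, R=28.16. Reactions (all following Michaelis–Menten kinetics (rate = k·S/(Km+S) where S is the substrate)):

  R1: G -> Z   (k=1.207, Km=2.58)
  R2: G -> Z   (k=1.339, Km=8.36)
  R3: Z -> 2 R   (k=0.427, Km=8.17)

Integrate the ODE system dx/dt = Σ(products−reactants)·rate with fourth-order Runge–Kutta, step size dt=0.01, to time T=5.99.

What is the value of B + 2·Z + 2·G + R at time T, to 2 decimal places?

Check how each reaction changes W = B + 2·Z + 2·G + R (weight of products minus weight of reactants):
R1: G -> Z: (2·1) − (2·1) = 2 − 2 = 0
R2: G -> Z: (2·1) − (2·1) = 2 − 2 = 0
R3: Z -> 2 R: (1·2) − (2·1) = 2 − 2 = 0
Every reaction leaves W unchanged, so W is conserved and no simulation is needed: W(T) = W(0) = 23.17 + 2·26.41 + 2·25.70 + 28.16 = 155.55

Value at T = 155.55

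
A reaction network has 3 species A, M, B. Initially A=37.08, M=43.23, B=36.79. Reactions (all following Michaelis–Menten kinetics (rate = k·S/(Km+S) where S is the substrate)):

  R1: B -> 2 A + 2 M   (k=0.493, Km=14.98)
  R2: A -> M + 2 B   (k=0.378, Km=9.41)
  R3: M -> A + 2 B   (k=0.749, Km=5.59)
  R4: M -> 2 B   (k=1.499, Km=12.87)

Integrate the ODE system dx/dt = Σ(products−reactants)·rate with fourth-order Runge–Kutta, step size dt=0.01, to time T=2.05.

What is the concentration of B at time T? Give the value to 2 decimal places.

B at T = 44.72

RK4 with dt=0.01: 205 steps to T=2.05. Trajectory (selected grid times):
t=0.00: A=37.08 M=43.23 B=36.79
t=0.23: A=37.32 M=43.04 B=37.68
t=0.46: A=37.57 M=42.86 B=38.58
t=0.68: A=37.81 M=42.68 B=39.43
t=0.91: A=38.05 M=42.50 B=40.32
t=1.14: A=38.30 M=42.32 B=41.21
t=1.37: A=38.55 M=42.14 B=42.10
t=1.59: A=38.79 M=41.97 B=42.95
t=1.82: A=39.04 M=41.79 B=43.84
t=2.05: A=39.29 M=41.61 B=44.72
Read off B at T=2.05: 44.72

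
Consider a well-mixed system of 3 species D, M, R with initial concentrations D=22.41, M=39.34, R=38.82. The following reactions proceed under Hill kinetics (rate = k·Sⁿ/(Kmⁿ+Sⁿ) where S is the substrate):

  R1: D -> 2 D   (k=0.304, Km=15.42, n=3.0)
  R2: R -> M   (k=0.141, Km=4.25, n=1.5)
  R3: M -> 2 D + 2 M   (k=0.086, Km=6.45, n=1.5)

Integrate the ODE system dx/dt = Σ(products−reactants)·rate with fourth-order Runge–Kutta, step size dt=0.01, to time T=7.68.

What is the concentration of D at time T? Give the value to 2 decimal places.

RK4 with dt=0.01: 768 steps to T=7.68. Trajectory (selected grid times):
t=0.00: D=22.41 M=39.34 R=38.82
t=0.85: D=22.74 M=39.52 R=38.70
t=1.71: D=23.08 M=39.71 R=38.59
t=2.56: D=23.42 M=39.89 R=38.47
t=3.41: D=23.76 M=40.08 R=38.36
t=4.27: D=24.10 M=40.27 R=38.24
t=5.12: D=24.45 M=40.45 R=38.12
t=5.97: D=24.79 M=40.63 R=38.01
t=6.83: D=25.14 M=40.82 R=37.89
t=7.68: D=25.49 M=41.00 R=37.78
Read off D at T=7.68: 25.49

D at T = 25.49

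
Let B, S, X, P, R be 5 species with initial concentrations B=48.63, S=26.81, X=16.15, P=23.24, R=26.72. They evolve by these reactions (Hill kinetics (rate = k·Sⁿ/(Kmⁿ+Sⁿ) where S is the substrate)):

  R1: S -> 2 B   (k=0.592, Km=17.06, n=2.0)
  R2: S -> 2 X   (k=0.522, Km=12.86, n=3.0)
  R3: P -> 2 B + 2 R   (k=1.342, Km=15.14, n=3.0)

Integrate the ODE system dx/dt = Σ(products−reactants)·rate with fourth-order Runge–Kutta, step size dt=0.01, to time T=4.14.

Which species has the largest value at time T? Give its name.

RK4 with dt=0.01: 414 steps to T=4.14. Trajectory (selected grid times):
t=0.00: B=48.63 S=26.81 X=16.15 P=23.24 R=26.72
t=0.46: B=49.98 S=26.40 X=16.58 P=22.76 R=27.68
t=0.92: B=51.31 S=26.00 X=17.01 P=22.29 R=28.63
t=1.38: B=52.62 S=25.59 X=17.44 P=21.82 R=29.56
t=1.84: B=53.91 S=25.19 X=17.86 P=21.36 R=30.48
t=2.30: B=55.19 S=24.80 X=18.29 P=20.91 R=31.38
t=2.76: B=56.44 S=24.40 X=18.71 P=20.47 R=32.27
t=3.22: B=57.67 S=24.01 X=19.12 P=20.03 R=33.14
t=3.68: B=58.89 S=23.62 X=19.54 P=19.60 R=33.99
t=4.14: B=60.08 S=23.24 X=19.95 P=19.19 R=34.83
At T=4.14: B=60.08 S=23.24 X=19.95 P=19.19 R=34.83; the largest is B.

Dominant species at T: B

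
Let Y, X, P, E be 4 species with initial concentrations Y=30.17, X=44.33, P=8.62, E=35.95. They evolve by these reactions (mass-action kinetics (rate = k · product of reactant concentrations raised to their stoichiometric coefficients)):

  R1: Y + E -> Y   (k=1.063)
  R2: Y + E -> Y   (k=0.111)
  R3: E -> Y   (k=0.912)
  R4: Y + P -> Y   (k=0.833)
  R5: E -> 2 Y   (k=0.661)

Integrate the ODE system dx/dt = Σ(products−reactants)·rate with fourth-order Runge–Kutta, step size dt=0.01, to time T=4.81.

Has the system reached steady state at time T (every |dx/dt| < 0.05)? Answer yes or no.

RK4 with dt=0.01: 481 steps to T=4.81. Trajectory (selected grid times):
t=0.00: Y=30.17 X=44.33 P=8.62 E=35.95
t=0.53: Y=32.27 X=44.33 P=0.00 E=0.00
t=1.07: Y=32.27 X=44.33 P=0.00 E=0.00
t=1.60: Y=32.27 X=44.33 P=0.00 E=0.00
t=2.14: Y=32.27 X=44.33 P=0.00 E=0.00
t=2.67: Y=32.27 X=44.33 P=0.00 E=0.00
t=3.21: Y=32.27 X=44.33 P=0.00 E=0.00
t=3.74: Y=32.27 X=44.33 P=0.00 E=0.00
t=4.28: Y=32.27 X=44.33 P=0.00 E=0.00
t=4.81: Y=32.27 X=44.33 P=0.00 E=0.00
Rates at T: R1=0.0000, R2=0.0000, R3=0.0000, R4=0.0000, R5=0.0000
dx/dt at T (Σ net stoichiometry × rate): Y=+0.0000, X=+0.0000, P=-0.0000, E=-0.0000
Largest |dx/dt| is |-0.0000| (P) < 0.05 → steady.

Steady state at T: yes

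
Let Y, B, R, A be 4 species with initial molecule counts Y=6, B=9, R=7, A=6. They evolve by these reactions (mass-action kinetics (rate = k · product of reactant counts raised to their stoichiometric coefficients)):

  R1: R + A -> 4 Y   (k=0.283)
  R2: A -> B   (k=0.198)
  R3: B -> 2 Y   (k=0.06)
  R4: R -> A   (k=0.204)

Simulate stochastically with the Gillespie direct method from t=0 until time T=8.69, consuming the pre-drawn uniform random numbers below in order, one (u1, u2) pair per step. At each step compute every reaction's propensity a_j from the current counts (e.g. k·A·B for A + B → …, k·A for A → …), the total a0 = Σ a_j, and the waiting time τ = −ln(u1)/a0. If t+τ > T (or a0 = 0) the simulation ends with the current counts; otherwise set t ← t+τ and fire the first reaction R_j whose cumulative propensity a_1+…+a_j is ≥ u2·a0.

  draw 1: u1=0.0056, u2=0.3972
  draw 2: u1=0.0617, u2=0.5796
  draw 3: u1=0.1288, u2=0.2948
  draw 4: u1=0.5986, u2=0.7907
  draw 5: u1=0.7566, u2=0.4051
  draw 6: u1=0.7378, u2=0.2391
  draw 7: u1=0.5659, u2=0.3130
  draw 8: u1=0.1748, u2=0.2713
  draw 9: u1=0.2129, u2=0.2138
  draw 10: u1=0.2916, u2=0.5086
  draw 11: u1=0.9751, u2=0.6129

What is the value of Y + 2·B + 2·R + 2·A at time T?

Value at T = 50

Check how each reaction changes W = Y + 2·B + 2·R + 2·A (weight of products minus weight of reactants):
R1: R + A -> 4 Y: (1·4) − (2·1 + 2·1) = 4 − 4 = 0
R2: A -> B: (2·1) − (2·1) = 2 − 2 = 0
R3: B -> 2 Y: (1·2) − (2·1) = 2 − 2 = 0
R4: R -> A: (2·1) − (2·1) = 2 − 2 = 0
Every reaction leaves W unchanged, so W is conserved and no simulation is needed: W(T) = W(0) = 6 + 2·9 + 2·7 + 2·6 = 50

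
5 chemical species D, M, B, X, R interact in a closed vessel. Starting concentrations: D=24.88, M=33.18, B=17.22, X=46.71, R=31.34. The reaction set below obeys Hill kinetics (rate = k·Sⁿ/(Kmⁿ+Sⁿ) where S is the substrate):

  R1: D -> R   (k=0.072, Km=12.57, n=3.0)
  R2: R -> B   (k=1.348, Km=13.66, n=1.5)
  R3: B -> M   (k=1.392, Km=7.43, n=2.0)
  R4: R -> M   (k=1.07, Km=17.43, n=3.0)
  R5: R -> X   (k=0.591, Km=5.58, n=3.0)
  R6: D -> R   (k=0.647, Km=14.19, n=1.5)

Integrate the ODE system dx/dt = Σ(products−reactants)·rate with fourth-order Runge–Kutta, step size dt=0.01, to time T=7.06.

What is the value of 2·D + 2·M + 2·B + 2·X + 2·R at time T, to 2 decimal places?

Check how each reaction changes W = 2·D + 2·M + 2·B + 2·X + 2·R (weight of products minus weight of reactants):
R1: D -> R: (2·1) − (2·1) = 2 − 2 = 0
R2: R -> B: (2·1) − (2·1) = 2 − 2 = 0
R3: B -> M: (2·1) − (2·1) = 2 − 2 = 0
R4: R -> M: (2·1) − (2·1) = 2 − 2 = 0
R5: R -> X: (2·1) − (2·1) = 2 − 2 = 0
R6: D -> R: (2·1) − (2·1) = 2 − 2 = 0
Every reaction leaves W unchanged, so W is conserved and no simulation is needed: W(T) = W(0) = 2·24.88 + 2·33.18 + 2·17.22 + 2·46.71 + 2·31.34 = 306.66

Value at T = 306.66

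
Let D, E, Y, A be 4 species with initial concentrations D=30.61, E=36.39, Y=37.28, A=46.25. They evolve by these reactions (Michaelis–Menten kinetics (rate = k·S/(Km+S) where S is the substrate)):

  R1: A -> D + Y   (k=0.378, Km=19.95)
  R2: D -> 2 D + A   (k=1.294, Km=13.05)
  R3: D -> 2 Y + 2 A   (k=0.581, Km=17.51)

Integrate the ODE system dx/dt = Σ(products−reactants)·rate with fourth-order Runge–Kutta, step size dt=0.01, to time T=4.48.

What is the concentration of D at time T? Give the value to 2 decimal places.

RK4 with dt=0.01: 448 steps to T=4.48. Trajectory (selected grid times):
t=0.00: D=30.61 E=36.39 Y=37.28 A=46.25
t=0.50: D=31.01 E=36.39 Y=37.78 A=46.94
t=1.00: D=31.41 E=36.39 Y=38.29 A=47.64
t=1.49: D=31.81 E=36.39 Y=38.79 A=48.32
t=1.99: D=32.22 E=36.39 Y=39.29 A=49.02
t=2.49: D=32.62 E=36.39 Y=39.81 A=49.73
t=2.99: D=33.03 E=36.39 Y=40.32 A=50.43
t=3.48: D=33.43 E=36.39 Y=40.83 A=51.13
t=3.98: D=33.85 E=36.39 Y=41.34 A=51.84
t=4.48: D=34.26 E=36.39 Y=41.87 A=52.56
Read off D at T=4.48: 34.26

D at T = 34.26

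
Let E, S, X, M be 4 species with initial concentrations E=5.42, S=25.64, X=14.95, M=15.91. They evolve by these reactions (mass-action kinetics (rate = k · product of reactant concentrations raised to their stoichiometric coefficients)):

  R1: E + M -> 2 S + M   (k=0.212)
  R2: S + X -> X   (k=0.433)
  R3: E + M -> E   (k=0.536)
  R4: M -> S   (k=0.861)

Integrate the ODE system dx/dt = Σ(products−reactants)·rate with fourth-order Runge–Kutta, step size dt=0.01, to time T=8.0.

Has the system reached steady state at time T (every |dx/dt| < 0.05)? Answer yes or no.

RK4 with dt=0.01: 800 steps to T=8.0. Trajectory (selected grid times):
t=0.00: E=5.42 S=25.64 X=14.95 M=15.91
t=0.89: E=1.75 S=0.84 X=14.95 M=2.04
t=1.78: E=1.44 S=0.14 X=14.95 M=0.45
t=2.67: E=1.37 S=0.03 X=14.95 M=0.11
t=3.56: E=1.36 S=0.01 X=14.95 M=0.03
t=4.44: E=1.36 S=0.00 X=14.95 M=0.01
t=5.33: E=1.35 S=0.00 X=14.95 M=0.00
t=6.22: E=1.35 S=0.00 X=14.95 M=0.00
t=7.11: E=1.35 S=0.00 X=14.95 M=0.00
t=8.00: E=1.35 S=0.00 X=14.95 M=0.00
Rates at T: R1=0.0000, R2=0.0000, R3=0.0000, R4=0.0000
dx/dt at T (Σ net stoichiometry × rate): E=-0.0000, S=-0.0000, X=+0.0000, M=-0.0000
Largest |dx/dt| is |-0.0000| (M) < 0.05 → steady.

Steady state at T: yes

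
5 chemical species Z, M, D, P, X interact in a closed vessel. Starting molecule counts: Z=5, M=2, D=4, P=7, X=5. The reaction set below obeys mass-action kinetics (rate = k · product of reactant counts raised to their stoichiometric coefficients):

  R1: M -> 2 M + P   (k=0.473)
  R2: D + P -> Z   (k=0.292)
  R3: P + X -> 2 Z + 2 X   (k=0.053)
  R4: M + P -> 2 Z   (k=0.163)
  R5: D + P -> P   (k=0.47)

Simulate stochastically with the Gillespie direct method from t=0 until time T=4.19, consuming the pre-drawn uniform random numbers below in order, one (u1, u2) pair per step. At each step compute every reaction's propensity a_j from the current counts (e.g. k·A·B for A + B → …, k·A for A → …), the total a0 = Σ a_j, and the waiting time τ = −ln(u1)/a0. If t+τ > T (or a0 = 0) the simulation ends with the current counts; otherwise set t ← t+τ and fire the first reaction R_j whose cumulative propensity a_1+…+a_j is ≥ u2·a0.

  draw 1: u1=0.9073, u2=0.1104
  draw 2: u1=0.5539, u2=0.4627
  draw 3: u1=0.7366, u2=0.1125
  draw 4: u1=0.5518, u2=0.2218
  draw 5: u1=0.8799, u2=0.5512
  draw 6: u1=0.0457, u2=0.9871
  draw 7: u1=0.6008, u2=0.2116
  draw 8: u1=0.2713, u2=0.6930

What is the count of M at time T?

t=0.000: Z=5 M=2 D=4 P=7 X=5
Draw 1: a1=0.946, a2=8.176, a3=1.855, a4=2.282, a5=13.160, a0=26.419; τ=−ln(0.9073)/26.419=0.004 → t=0.004; u2·a0=0.1104·26.419=2.917; a1=0.946 < 2.917 ≤ a1+a2=9.122 → R2 fires; Z=6 M=2 D=3 P=6 X=5
Draw 2: a1=0.946, a2=5.256, a3=1.590, a4=1.956, a5=8.460, a0=18.208; τ=−ln(0.5539)/18.208=0.032 → t=0.036; u2·a0=0.4627·18.208=8.425; a1+…+a3=7.792 < 8.425 ≤ a1+…+a4=9.748 → R4 fires; Z=8 M=1 D=3 P=5 X=5
Draw 3: a1=0.473, a2=4.380, a3=1.325, a4=0.815, a5=7.050, a0=14.043; τ=−ln(0.7366)/14.043=0.022 → t=0.058; u2·a0=0.1125·14.043=1.580; a1=0.473 < 1.580 ≤ a1+a2=4.853 → R2 fires; Z=9 M=1 D=2 P=4 X=5
Draw 4: a1=0.473, a2=2.336, a3=1.060, a4=0.652, a5=3.760, a0=8.281; τ=−ln(0.5518)/8.281=0.072 → t=0.130; u2·a0=0.2218·8.281=1.837; a1=0.473 < 1.837 ≤ a1+a2=2.809 → R2 fires; Z=10 M=1 D=1 P=3 X=5
Draw 5: a1=0.473, a2=0.876, a3=0.795, a4=0.489, a5=1.410, a0=4.043; τ=−ln(0.8799)/4.043=0.032 → t=0.161; u2·a0=0.5512·4.043=2.229; a1+…+a3=2.144 < 2.229 ≤ a1+…+a4=2.633 → R4 fires; Z=12 M=0 D=1 P=2 X=5
Draw 6: a1=0.000, a2=0.584, a3=0.530, a4=0.000, a5=0.940, a0=2.054; τ=−ln(0.0457)/2.054=1.502 → t=1.664; u2·a0=0.9871·2.054=2.028; a1+…+a4=1.114 < 2.028 ≤ a1+…+a5=2.054 → R5 fires; Z=12 M=0 D=0 P=2 X=5
Draw 7: a1=0.000, a2=0.000, a3=0.530, a4=0.000, a5=0.000, a0=0.530; τ=−ln(0.6008)/0.530=0.961 → t=2.625; u2·a0=0.2116·0.530=0.112; a1+a2=0.000 < 0.112 ≤ a1+…+a3=0.530 → R3 fires; Z=14 M=0 D=0 P=1 X=6
Draw 8: a1=0.000, a2=0.000, a3=0.318, a4=0.000, a5=0.000, a0=0.318; τ=−ln(0.2713)/0.318=4.102 → t=6.727 > T=4.19: stop.
Read off M at T=4.19: 0

M at T = 0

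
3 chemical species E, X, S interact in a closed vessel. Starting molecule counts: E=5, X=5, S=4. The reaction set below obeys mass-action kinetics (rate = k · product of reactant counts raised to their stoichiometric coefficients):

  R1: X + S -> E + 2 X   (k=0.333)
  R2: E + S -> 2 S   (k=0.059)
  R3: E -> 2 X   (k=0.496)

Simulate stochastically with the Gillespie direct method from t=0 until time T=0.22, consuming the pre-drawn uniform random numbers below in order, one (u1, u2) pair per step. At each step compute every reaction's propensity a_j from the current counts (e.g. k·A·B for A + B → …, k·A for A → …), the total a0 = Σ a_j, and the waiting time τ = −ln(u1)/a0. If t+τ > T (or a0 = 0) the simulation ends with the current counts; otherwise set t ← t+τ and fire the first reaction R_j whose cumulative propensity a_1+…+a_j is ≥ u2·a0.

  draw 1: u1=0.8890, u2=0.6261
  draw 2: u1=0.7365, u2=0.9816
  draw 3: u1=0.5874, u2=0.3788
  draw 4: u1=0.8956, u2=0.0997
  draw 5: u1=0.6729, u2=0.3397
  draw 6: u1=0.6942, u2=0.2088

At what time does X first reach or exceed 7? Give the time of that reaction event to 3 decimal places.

Threshold first reached at t = 0.042

t=0.000: E=5 X=5 S=4
Draw 1: a1=6.660, a2=1.180, a3=2.480, a0=10.320; τ=−ln(0.8890)/10.320=0.011 → t=0.011; u2·a0=0.6261·10.320=6.461 ≤ a1=6.660 → R1 fires; E=6 X=6 S=3
Draw 2: a1=5.994, a2=1.062, a3=2.976, a0=10.032; τ=−ln(0.7365)/10.032=0.030 → t=0.042; u2·a0=0.9816·10.032=9.847; a1+a2=7.056 < 9.847 ≤ a1+…+a3=10.032 → R3 fires; E=5 X=8 S=3
Draw 3: a1=7.992, a2=0.885, a3=2.480, a0=11.357; τ=−ln(0.5874)/11.357=0.047 → t=0.089; u2·a0=0.3788·11.357=4.302 ≤ a1=7.992 → R1 fires; E=6 X=9 S=2
Draw 4: a1=5.994, a2=0.708, a3=2.976, a0=9.678; τ=−ln(0.8956)/9.678=0.011 → t=0.100; u2·a0=0.0997·9.678=0.965 ≤ a1=5.994 → R1 fires; E=7 X=10 S=1
Draw 5: a1=3.330, a2=0.413, a3=3.472, a0=7.215; τ=−ln(0.6729)/7.215=0.055 → t=0.155; u2·a0=0.3397·7.215=2.451 ≤ a1=3.330 → R1 fires; E=8 X=11 S=0
Draw 6: a1=0.000, a2=0.000, a3=3.968, a0=3.968; τ=−ln(0.6942)/3.968=0.092 → t=0.247 > T=0.22: stop.
X first becomes ≥ 7 when it reaches 8 at the event at t=0.042.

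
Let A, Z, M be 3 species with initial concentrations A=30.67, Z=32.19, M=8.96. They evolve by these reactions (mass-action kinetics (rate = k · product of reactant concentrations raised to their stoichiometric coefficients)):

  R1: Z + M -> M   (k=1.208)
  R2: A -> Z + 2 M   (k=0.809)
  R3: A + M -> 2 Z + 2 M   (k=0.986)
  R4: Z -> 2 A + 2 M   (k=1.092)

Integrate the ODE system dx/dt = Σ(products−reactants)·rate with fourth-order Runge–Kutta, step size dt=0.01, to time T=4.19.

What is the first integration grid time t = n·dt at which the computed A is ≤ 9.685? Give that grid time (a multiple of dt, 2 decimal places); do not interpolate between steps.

Threshold first reached at t = 0.06

RK4 with dt=0.01: 419 steps to T=4.19. Trajectory (selected grid times):
t=0.00: A=30.67 Z=32.19 M=8.96
t=0.05: A=12.00 Z=29.62 M=35.93
t=0.06: A=8.65 Z=24.58 M=40.56
t=0.47: A=0.00 Z=0.00 M=52.80
t=0.93: A=0.00 Z=0.00 M=52.80
t=1.40: A=0.00 Z=0.00 M=52.80
t=1.86: A=0.00 Z=0.00 M=52.80
t=2.33: A=0.00 Z=0.00 M=52.80
t=2.79: A=0.00 Z=0.00 M=52.80
t=3.26: A=0.00 Z=0.00 M=52.80
t=3.72: A=0.00 Z=0.00 M=52.80
t=4.19: A=0.00 Z=0.00 M=52.80
A(0.05)=12.000 > 9.685 but A(0.06)=8.646 ≤ 9.685, so the first grid time is t=0.06.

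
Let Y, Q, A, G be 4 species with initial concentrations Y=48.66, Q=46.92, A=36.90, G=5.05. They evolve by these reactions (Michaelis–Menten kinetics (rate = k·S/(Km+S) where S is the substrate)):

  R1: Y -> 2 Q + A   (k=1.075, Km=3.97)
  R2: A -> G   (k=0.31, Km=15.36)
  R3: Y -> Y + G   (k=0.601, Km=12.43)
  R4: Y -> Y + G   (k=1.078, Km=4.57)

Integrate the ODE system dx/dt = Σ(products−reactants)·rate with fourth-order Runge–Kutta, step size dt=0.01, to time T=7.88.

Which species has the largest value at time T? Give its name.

Dominant species at T: Q

RK4 with dt=0.01: 788 steps to T=7.88. Trajectory (selected grid times):
t=0.00: Y=48.66 Q=46.92 A=36.90 G=5.05
t=0.88: Y=47.79 Q=48.67 A=37.58 G=6.53
t=1.75: Y=46.92 Q=50.39 A=38.25 G=7.99
t=2.63: Y=46.05 Q=52.14 A=38.93 G=9.47
t=3.50: Y=45.19 Q=53.86 A=39.59 G=10.92
t=4.38: Y=44.32 Q=55.60 A=40.27 G=12.40
t=5.25: Y=43.46 Q=57.31 A=40.93 G=13.85
t=6.13: Y=42.60 Q=59.04 A=41.60 G=15.32
t=7.00: Y=41.74 Q=60.75 A=42.25 G=16.76
t=7.88: Y=40.88 Q=62.48 A=42.92 G=18.22
At T=7.88: Y=40.88 Q=62.48 A=42.92 G=18.22; the largest is Q.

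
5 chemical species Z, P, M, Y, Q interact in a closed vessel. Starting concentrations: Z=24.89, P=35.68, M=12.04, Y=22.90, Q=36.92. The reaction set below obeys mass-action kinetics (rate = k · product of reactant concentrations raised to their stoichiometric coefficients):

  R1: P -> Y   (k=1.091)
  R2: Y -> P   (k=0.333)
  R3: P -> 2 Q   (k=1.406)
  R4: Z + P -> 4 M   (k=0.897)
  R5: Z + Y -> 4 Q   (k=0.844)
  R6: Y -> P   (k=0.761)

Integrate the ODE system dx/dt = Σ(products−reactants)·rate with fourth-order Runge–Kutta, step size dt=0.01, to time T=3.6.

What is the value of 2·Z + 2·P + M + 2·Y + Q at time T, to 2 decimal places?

Value at T = 215.90

Check how each reaction changes W = 2·Z + 2·P + M + 2·Y + Q (weight of products minus weight of reactants):
R1: P -> Y: (2·1) − (2·1) = 2 − 2 = 0
R2: Y -> P: (2·1) − (2·1) = 2 − 2 = 0
R3: P -> 2 Q: (1·2) − (2·1) = 2 − 2 = 0
R4: Z + P -> 4 M: (1·4) − (2·1 + 2·1) = 4 − 4 = 0
R5: Z + Y -> 4 Q: (1·4) − (2·1 + 2·1) = 4 − 4 = 0
R6: Y -> P: (2·1) − (2·1) = 2 − 2 = 0
Every reaction leaves W unchanged, so W is conserved and no simulation is needed: W(T) = W(0) = 2·24.89 + 2·35.68 + 12.04 + 2·22.90 + 36.92 = 215.90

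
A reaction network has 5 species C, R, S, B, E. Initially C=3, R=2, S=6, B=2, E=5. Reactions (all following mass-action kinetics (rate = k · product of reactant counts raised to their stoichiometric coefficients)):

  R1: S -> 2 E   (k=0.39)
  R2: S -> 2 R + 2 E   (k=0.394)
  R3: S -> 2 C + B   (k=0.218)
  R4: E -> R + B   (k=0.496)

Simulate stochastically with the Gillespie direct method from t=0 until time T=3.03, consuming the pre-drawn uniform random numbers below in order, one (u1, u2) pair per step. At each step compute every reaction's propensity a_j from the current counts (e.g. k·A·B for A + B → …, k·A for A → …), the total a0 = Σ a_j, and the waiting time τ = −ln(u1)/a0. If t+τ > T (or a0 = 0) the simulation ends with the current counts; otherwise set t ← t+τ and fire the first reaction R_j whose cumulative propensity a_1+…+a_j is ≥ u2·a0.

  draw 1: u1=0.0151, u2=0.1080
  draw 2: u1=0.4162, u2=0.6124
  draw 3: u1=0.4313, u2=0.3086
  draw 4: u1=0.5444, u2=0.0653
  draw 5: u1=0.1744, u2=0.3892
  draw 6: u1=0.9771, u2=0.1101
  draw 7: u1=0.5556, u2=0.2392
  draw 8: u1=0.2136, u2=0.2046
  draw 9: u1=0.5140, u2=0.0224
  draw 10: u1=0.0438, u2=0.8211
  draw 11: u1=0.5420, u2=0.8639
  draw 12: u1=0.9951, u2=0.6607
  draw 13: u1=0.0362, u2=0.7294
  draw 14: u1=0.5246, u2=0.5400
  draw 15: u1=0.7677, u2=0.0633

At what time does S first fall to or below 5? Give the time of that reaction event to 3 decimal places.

Threshold first reached at t = 0.494

t=0.000: C=3 R=2 S=6 B=2 E=5
Draw 1: a1=2.340, a2=2.364, a3=1.308, a4=2.480, a0=8.492; τ=−ln(0.0151)/8.492=0.494 → t=0.494; u2·a0=0.1080·8.492=0.917 ≤ a1=2.340 → R1 fires; C=3 R=2 S=5 B=2 E=7
Draw 2: a1=1.950, a2=1.970, a3=1.090, a4=3.472, a0=8.482; τ=−ln(0.4162)/8.482=0.103 → t=0.597; u2·a0=0.6124·8.482=5.194; a1+…+a3=5.010 < 5.194 ≤ a1+…+a4=8.482 → R4 fires; C=3 R=3 S=5 B=3 E=6
Draw 3: a1=1.950, a2=1.970, a3=1.090, a4=2.976, a0=7.986; τ=−ln(0.4313)/7.986=0.105 → t=0.702; u2·a0=0.3086·7.986=2.464; a1=1.950 < 2.464 ≤ a1+a2=3.920 → R2 fires; C=3 R=5 S=4 B=3 E=8
Draw 4: a1=1.560, a2=1.576, a3=0.872, a4=3.968, a0=7.976; τ=−ln(0.5444)/7.976=0.076 → t=0.779; u2·a0=0.0653·7.976=0.521 ≤ a1=1.560 → R1 fires; C=3 R=5 S=3 B=3 E=10
Draw 5: a1=1.170, a2=1.182, a3=0.654, a4=4.960, a0=7.966; τ=−ln(0.1744)/7.966=0.219 → t=0.998; u2·a0=0.3892·7.966=3.100; a1+…+a3=3.006 < 3.100 ≤ a1+…+a4=7.966 → R4 fires; C=3 R=6 S=3 B=4 E=9
Draw 6: a1=1.170, a2=1.182, a3=0.654, a4=4.464, a0=7.470; τ=−ln(0.9771)/7.470=0.003 → t=1.001; u2·a0=0.1101·7.470=0.822 ≤ a1=1.170 → R1 fires; C=3 R=6 S=2 B=4 E=11
Draw 7: a1=0.780, a2=0.788, a3=0.436, a4=5.456, a0=7.460; τ=−ln(0.5556)/7.460=0.079 → t=1.080; u2·a0=0.2392·7.460=1.784; a1+a2=1.568 < 1.784 ≤ a1+…+a3=2.004 → R3 fires; C=5 R=6 S=1 B=5 E=11
Draw 8: a1=0.390, a2=0.394, a3=0.218, a4=5.456, a0=6.458; τ=−ln(0.2136)/6.458=0.239 → t=1.319; u2·a0=0.2046·6.458=1.321; a1+…+a3=1.002 < 1.321 ≤ a1+…+a4=6.458 → R4 fires; C=5 R=7 S=1 B=6 E=10
Draw 9: a1=0.390, a2=0.394, a3=0.218, a4=4.960, a0=5.962; τ=−ln(0.5140)/5.962=0.112 → t=1.430; u2·a0=0.0224·5.962=0.134 ≤ a1=0.390 → R1 fires; C=5 R=7 S=0 B=6 E=12
Draw 10: a1=0.000, a2=0.000, a3=0.000, a4=5.952, a0=5.952; τ=−ln(0.0438)/5.952=0.526 → t=1.956; u2·a0=0.8211·5.952=4.887; a1+…+a3=0.000 < 4.887 ≤ a1+…+a4=5.952 → R4 fires; C=5 R=8 S=0 B=7 E=11
Draw 11: a1=0.000, a2=0.000, a3=0.000, a4=5.456, a0=5.456; τ=−ln(0.5420)/5.456=0.112 → t=2.068; u2·a0=0.8639·5.456=4.713; a1+…+a3=0.000 < 4.713 ≤ a1+…+a4=5.456 → R4 fires; C=5 R=9 S=0 B=8 E=10
Draw 12: a1=0.000, a2=0.000, a3=0.000, a4=4.960, a0=4.960; τ=−ln(0.9951)/4.960=0.001 → t=2.069; u2·a0=0.6607·4.960=3.277; a1+…+a3=0.000 < 3.277 ≤ a1+…+a4=4.960 → R4 fires; C=5 R=10 S=0 B=9 E=9
Draw 13: a1=0.000, a2=0.000, a3=0.000, a4=4.464, a0=4.464; τ=−ln(0.0362)/4.464=0.743 → t=2.813; u2·a0=0.7294·4.464=3.256; a1+…+a3=0.000 < 3.256 ≤ a1+…+a4=4.464 → R4 fires; C=5 R=11 S=0 B=10 E=8
Draw 14: a1=0.000, a2=0.000, a3=0.000, a4=3.968, a0=3.968; τ=−ln(0.5246)/3.968=0.163 → t=2.975; u2·a0=0.5400·3.968=2.143; a1+…+a3=0.000 < 2.143 ≤ a1+…+a4=3.968 → R4 fires; C=5 R=12 S=0 B=11 E=7
Draw 15: a1=0.000, a2=0.000, a3=0.000, a4=3.472, a0=3.472; τ=−ln(0.7677)/3.472=0.076 → t=3.051 > T=3.03: stop.
S first becomes ≤ 5 when it reaches 5 at the event at t=0.494.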